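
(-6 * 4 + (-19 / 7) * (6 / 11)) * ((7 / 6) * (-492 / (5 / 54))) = 8687736 / 55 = 157958.84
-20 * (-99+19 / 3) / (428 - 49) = 5560 / 1137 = 4.89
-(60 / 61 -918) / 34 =27969 / 1037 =26.97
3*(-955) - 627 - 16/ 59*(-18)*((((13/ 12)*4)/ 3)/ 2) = -205820/ 59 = -3488.47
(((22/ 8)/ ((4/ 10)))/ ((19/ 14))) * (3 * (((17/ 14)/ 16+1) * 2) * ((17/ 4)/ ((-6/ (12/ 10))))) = -135201/ 4864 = -27.80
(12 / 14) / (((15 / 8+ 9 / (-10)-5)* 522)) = -40 / 98049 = -0.00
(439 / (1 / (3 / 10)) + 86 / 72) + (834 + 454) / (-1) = -207919 / 180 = -1155.11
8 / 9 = 0.89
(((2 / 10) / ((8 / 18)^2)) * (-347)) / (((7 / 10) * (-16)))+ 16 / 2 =35275 / 896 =39.37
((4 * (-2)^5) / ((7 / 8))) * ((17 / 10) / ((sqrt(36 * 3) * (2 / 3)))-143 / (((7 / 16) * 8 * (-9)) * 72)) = -2176 * sqrt(3) / 105-36608 / 3969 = -45.12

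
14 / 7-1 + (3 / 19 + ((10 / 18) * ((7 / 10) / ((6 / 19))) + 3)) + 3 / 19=11383 / 2052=5.55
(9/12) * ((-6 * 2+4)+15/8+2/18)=-433/96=-4.51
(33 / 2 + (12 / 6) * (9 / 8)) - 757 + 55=-683.25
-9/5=-1.80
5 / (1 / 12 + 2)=12 / 5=2.40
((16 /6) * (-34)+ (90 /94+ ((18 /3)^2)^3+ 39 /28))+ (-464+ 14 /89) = 46103.84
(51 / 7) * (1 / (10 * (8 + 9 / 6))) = 51 / 665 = 0.08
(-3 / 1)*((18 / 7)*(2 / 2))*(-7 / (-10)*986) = -26622 / 5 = -5324.40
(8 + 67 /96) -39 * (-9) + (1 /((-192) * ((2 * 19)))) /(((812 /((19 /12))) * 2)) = 2691760511 /7483392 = 359.70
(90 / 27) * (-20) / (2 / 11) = -1100 / 3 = -366.67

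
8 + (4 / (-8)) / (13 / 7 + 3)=537 / 68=7.90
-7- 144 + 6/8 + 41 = -437/4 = -109.25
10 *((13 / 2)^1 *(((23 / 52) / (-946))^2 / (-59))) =-2645 / 10982409152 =-0.00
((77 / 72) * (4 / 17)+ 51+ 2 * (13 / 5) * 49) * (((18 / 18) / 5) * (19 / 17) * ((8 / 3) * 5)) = 35587684 / 39015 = 912.15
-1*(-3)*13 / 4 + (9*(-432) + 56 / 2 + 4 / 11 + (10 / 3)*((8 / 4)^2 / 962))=-3849.87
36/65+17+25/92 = 106597/5980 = 17.83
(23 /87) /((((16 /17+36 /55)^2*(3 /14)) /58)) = 140750225 /5008644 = 28.10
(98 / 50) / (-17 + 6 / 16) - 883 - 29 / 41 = -17212496 / 19475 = -883.83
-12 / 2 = -6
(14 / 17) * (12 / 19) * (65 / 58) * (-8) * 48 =-2096640 / 9367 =-223.83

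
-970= -970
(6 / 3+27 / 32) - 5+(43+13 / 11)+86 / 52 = 199877 / 4576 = 43.68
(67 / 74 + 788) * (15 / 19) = 875685 / 1406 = 622.82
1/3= 0.33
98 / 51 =1.92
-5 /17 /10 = -0.03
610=610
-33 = -33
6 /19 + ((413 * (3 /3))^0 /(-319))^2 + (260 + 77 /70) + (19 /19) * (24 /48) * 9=2570686477 /9667295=265.92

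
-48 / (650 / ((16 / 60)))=-32 / 1625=-0.02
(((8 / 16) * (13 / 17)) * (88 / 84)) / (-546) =-11 / 14994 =-0.00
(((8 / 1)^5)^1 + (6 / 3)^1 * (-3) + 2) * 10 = 327640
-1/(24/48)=-2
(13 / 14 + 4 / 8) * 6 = 60 / 7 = 8.57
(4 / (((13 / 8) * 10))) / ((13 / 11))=176 / 845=0.21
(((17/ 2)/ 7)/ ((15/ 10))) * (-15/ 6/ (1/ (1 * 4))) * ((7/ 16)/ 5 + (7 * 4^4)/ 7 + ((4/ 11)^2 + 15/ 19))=-803575261/ 386232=-2080.55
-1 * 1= -1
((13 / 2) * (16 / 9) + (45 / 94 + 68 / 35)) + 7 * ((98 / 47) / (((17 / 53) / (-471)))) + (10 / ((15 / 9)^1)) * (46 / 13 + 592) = -116776614457 / 6543810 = -17845.36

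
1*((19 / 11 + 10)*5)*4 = 2580 / 11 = 234.55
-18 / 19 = -0.95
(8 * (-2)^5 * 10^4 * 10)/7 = -25600000/7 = -3657142.86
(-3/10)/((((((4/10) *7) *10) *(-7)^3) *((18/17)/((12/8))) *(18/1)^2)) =17/124467840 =0.00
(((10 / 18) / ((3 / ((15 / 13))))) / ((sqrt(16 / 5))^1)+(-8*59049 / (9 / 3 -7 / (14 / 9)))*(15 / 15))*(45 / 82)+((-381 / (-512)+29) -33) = 125*sqrt(5) / 4264+3627902213 / 20992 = 172823.15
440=440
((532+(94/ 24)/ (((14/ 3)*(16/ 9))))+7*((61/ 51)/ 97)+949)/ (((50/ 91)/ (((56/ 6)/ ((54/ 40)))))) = 119519863099/ 6411312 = 18642.03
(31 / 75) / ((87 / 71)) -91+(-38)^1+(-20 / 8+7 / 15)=-1705583 / 13050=-130.70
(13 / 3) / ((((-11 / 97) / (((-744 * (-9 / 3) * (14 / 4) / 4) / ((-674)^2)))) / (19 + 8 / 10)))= -7388199 / 2271380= -3.25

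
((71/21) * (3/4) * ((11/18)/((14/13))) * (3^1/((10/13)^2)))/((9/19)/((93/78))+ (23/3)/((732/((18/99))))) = 18.28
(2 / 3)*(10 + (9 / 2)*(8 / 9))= 28 / 3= 9.33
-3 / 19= -0.16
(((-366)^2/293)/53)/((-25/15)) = -401868/77645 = -5.18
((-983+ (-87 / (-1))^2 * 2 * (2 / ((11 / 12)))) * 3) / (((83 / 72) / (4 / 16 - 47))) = -323594082 / 83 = -3898723.88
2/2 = 1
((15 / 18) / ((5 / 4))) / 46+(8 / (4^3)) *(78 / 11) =2735 / 3036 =0.90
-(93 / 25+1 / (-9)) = -812 / 225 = -3.61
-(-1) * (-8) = -8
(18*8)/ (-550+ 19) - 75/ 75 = -75/ 59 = -1.27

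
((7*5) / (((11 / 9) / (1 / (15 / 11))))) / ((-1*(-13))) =21 / 13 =1.62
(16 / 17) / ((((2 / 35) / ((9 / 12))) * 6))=35 / 17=2.06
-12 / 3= -4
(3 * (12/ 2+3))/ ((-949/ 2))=-54/ 949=-0.06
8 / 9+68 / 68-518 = -516.11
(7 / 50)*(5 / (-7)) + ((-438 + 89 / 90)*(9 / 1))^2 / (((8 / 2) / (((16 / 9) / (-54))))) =-773464388 / 6075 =-127319.24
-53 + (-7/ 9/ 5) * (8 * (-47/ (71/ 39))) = -22229/ 1065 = -20.87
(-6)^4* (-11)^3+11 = -1724965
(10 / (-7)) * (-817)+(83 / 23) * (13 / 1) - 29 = 1185.06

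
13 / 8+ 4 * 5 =173 / 8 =21.62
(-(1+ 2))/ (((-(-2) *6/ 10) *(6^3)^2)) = -5/ 93312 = -0.00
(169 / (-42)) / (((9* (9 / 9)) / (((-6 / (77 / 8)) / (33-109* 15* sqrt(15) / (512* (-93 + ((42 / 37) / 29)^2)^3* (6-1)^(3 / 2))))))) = 6592999155934352271690071655033459088018676100378918912 / 780641334230352870899296486380099527071780581529503167399-475927440652911176538599947892237354059383394304* sqrt(3) / 2341924002691058612697889459140298581215341744588509502197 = 0.01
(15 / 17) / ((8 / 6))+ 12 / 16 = 24 / 17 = 1.41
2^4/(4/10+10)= 20/13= 1.54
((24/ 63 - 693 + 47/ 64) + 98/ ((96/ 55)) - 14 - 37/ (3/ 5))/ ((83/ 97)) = -92744513/ 111552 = -831.40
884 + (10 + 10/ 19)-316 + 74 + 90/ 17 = 212476/ 323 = 657.82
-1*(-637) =637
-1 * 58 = -58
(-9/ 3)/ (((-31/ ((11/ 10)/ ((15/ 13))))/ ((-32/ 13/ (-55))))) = 16/ 3875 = 0.00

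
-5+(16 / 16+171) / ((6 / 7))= 587 / 3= 195.67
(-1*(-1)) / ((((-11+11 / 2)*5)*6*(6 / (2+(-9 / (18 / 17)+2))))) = 1 / 220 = 0.00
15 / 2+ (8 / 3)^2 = 263 / 18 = 14.61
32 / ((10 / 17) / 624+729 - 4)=169728 / 3845405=0.04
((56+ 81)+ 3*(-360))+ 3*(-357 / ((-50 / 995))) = 203699 / 10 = 20369.90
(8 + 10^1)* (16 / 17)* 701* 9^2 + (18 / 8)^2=261648225 / 272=961942.00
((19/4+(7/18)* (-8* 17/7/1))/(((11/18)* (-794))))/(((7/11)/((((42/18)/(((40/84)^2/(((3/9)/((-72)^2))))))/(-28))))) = -707/3292876800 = -0.00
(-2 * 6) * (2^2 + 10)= -168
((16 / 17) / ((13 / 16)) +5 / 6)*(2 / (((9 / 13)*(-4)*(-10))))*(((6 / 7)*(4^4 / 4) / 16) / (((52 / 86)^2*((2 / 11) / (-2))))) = -53715299 / 3619980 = -14.84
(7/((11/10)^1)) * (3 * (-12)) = -2520/11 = -229.09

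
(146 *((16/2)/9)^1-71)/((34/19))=10051/306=32.85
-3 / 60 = -1 / 20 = -0.05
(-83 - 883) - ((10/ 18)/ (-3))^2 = -704239/ 729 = -966.03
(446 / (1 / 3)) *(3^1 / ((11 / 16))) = 64224 / 11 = 5838.55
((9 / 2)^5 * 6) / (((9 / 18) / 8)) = 177147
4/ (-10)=-0.40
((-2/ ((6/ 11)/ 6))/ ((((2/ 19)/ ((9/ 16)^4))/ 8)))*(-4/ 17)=1371249/ 34816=39.39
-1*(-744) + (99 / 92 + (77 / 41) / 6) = 8434823 / 11316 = 745.39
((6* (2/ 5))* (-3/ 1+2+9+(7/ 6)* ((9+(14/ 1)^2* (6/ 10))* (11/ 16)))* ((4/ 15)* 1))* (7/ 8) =122689/ 2000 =61.34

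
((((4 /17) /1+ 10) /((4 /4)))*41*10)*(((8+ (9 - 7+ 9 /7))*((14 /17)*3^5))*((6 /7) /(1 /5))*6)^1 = 493025032800 /2023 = 243709853.09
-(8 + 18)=-26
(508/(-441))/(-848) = 0.00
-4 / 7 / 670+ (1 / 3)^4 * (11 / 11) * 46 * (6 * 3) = 10.22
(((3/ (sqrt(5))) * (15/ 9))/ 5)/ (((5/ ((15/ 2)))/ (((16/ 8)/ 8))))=0.17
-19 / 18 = -1.06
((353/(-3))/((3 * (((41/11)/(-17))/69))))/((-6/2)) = -4114.51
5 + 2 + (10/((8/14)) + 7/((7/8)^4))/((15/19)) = 455773/10290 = 44.29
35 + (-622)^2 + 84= 387003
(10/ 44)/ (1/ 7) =35/ 22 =1.59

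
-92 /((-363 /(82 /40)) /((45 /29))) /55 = 2829 /192995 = 0.01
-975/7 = -139.29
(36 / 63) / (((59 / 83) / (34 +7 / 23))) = 261948 / 9499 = 27.58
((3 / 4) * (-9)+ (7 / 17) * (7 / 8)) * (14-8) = -2607 / 68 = -38.34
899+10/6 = 2702/3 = 900.67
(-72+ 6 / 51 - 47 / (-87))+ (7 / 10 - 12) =-1222277 / 14790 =-82.64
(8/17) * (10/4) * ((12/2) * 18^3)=41167.06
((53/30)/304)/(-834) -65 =-494395253/7606080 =-65.00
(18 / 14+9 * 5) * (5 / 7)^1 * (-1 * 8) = -12960 / 49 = -264.49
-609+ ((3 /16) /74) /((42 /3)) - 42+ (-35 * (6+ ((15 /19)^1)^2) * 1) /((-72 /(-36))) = -4589122533 /5983936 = -766.91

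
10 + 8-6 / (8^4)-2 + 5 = 43005 / 2048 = 21.00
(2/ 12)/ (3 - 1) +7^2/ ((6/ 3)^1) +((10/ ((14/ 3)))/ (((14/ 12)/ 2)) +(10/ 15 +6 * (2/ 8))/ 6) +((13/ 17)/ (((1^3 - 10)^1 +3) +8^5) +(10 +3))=5111030486/ 122808357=41.62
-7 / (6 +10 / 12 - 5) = -42 / 11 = -3.82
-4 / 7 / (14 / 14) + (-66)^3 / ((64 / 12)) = -754685 / 14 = -53906.07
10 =10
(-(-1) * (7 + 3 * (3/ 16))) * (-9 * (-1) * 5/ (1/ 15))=81675/ 16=5104.69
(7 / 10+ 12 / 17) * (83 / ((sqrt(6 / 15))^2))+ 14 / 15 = 298507 / 1020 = 292.65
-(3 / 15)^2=-1 / 25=-0.04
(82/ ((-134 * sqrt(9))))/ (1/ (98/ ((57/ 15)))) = -20090/ 3819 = -5.26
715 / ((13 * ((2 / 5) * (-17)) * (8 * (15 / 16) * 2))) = -55 / 102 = -0.54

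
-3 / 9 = -1 / 3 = -0.33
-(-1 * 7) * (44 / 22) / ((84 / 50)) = 25 / 3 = 8.33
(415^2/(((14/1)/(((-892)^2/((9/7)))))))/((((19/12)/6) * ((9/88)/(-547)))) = -26384926699225600/171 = -154297816954535.67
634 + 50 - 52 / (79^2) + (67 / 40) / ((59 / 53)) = 10096510911 / 14728760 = 685.50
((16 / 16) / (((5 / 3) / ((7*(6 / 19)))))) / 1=126 / 95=1.33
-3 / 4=-0.75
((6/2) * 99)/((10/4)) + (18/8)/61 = 144981/1220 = 118.84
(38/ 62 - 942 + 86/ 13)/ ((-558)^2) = -41857/ 13942188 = -0.00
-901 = -901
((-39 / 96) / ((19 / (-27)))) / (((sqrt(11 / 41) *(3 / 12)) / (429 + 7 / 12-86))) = 25389 *sqrt(451) / 352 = 1531.76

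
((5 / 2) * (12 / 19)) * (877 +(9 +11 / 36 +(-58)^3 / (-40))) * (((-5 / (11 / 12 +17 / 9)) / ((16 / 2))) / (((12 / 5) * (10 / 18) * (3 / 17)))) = -264572445 / 30704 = -8616.87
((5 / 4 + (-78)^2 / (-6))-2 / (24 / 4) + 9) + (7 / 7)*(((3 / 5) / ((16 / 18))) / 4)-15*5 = -517879 / 480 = -1078.91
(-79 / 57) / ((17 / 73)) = -5767 / 969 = -5.95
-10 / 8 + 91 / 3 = 349 / 12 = 29.08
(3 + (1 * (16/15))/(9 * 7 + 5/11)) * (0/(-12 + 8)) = 0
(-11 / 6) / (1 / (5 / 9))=-55 / 54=-1.02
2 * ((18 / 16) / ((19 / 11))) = 99 / 76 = 1.30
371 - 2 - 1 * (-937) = 1306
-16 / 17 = -0.94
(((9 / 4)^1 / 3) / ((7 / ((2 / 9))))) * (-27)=-9 / 14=-0.64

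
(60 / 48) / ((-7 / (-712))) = 890 / 7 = 127.14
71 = 71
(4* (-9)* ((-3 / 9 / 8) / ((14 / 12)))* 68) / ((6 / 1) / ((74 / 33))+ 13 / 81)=26973 / 875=30.83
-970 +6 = -964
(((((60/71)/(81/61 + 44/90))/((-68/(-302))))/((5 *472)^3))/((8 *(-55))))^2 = 61850197809/484764310732812194094768038871040000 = 0.00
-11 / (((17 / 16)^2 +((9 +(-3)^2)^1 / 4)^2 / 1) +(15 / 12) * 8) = -2816 / 8033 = -0.35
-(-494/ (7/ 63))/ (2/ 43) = 95589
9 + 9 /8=81 /8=10.12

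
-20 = -20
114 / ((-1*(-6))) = 19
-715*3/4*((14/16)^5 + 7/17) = -1104878775/2228224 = -495.86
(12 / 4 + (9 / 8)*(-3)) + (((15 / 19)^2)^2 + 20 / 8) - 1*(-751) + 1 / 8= 392859673 / 521284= 753.64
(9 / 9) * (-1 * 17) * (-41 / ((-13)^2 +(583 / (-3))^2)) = 6273 / 341410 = 0.02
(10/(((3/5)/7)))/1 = 350/3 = 116.67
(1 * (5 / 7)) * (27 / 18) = 15 / 14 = 1.07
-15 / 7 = -2.14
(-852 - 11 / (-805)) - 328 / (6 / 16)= -4169867 / 2415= -1726.65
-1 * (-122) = 122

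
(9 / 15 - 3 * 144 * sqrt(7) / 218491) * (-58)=-174 / 5+ 25056 * sqrt(7) / 218491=-34.50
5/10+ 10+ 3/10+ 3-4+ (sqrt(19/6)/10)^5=361 * sqrt(114)/21600000+ 49/5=9.80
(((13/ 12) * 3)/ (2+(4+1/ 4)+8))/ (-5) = -13/ 285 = -0.05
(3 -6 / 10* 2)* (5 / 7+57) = 3636 / 35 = 103.89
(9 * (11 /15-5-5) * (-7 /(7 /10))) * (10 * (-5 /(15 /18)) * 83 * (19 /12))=-6576090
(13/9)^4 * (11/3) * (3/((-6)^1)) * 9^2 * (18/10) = -314171/270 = -1163.60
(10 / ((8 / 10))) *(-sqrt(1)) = -25 / 2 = -12.50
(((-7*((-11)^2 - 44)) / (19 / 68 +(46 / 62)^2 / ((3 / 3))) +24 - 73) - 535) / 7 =-66893476 / 379617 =-176.21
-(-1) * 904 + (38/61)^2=3365228/3721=904.39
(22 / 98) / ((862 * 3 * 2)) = 11 / 253428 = 0.00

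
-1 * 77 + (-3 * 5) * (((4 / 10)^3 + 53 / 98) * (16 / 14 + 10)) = -1527128 / 8575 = -178.09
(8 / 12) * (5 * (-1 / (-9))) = 10 / 27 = 0.37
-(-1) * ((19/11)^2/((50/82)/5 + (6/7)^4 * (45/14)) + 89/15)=3502272932/464492985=7.54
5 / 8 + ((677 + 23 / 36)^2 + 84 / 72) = 595118347 / 1296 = 459196.26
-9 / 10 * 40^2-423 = -1863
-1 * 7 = -7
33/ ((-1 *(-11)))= 3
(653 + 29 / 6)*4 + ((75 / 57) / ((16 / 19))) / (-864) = 36375527 / 13824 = 2631.33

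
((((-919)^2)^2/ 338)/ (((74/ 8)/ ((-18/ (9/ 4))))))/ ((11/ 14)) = -159775455329504/ 68783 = -2322891634.99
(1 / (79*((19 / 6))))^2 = 36 / 2253001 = 0.00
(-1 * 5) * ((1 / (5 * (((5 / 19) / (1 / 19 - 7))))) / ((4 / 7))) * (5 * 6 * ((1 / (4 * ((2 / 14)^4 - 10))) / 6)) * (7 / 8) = -1294139 / 256096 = -5.05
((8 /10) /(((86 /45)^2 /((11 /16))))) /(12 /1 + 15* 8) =135 /118336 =0.00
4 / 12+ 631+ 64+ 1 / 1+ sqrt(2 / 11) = sqrt(22) / 11+ 2089 / 3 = 696.76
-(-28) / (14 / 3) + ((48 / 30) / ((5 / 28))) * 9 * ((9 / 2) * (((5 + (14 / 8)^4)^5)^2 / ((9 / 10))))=28773899601396208541904908143689829503 / 188894659314785808547840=152327756146062.30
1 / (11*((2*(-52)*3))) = -0.00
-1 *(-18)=18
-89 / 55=-1.62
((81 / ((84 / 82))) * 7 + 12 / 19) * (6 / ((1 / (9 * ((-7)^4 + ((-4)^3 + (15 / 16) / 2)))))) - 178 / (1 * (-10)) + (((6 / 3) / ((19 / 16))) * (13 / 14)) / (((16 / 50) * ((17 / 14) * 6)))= 10844170772267 / 155040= 69944341.93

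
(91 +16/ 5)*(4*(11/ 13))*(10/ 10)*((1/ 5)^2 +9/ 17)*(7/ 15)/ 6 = 5851076/ 414375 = 14.12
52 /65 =4 /5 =0.80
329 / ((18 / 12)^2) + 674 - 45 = 6977 / 9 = 775.22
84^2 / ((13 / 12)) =84672 / 13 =6513.23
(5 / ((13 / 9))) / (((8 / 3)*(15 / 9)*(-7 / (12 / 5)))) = -243 / 910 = -0.27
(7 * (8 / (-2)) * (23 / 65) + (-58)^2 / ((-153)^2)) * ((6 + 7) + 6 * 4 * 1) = -361.27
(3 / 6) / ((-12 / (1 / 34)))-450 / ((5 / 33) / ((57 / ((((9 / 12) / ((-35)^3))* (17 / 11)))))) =6262070294.12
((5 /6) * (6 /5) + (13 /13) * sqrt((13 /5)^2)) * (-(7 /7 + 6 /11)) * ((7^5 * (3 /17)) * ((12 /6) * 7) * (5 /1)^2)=-63530460 /11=-5775496.36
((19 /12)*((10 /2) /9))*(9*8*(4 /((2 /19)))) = 7220 /3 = 2406.67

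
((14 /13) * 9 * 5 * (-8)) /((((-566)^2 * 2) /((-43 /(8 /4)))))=13545 /1041157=0.01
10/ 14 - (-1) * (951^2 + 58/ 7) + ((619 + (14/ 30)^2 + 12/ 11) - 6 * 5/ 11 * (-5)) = 2239983764/ 2475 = 905043.95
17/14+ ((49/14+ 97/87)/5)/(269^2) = 267557608/220339245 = 1.21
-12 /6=-2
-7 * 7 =-49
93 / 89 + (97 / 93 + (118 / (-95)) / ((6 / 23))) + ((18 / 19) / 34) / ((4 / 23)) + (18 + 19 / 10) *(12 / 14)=1088716253 / 74857188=14.54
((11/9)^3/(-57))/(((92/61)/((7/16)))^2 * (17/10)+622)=-110309045/2211604987842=-0.00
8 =8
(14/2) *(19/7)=19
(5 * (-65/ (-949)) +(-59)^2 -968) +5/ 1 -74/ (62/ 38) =5596371/ 2263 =2472.99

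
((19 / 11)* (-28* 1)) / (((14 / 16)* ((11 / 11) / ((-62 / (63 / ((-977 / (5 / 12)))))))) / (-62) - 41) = 63935130112 / 54200654101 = 1.18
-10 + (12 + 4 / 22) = 24 / 11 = 2.18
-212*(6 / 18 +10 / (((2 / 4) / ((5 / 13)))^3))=-6825764 / 6591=-1035.62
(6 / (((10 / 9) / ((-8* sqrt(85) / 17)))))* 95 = -4104* sqrt(85) / 17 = -2225.71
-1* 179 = -179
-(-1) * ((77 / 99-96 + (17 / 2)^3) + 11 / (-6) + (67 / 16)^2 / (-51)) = 20239109 / 39168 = 516.73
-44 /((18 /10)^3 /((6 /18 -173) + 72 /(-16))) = 2923250 /2187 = 1336.65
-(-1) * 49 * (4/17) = 196/17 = 11.53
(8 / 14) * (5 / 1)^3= 500 / 7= 71.43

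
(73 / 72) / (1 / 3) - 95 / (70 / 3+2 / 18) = -5117 / 5064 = -1.01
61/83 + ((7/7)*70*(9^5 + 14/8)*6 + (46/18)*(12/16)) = 24702112381/996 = 24801317.65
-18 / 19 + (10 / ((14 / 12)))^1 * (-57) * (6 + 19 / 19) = -64998 / 19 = -3420.95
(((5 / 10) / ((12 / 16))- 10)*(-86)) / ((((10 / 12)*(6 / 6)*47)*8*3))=602 / 705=0.85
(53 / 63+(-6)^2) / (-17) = -2321 / 1071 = -2.17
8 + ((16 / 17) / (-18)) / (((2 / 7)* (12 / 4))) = 3644 / 459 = 7.94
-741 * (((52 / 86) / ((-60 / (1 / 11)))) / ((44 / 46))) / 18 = 73853 / 1873080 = 0.04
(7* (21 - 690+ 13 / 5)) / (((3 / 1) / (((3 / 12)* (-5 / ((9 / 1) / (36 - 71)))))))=-204085 / 27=-7558.70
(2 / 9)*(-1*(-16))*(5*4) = 640 / 9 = 71.11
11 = 11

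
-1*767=-767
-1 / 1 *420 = -420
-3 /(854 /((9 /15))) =-9 /4270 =-0.00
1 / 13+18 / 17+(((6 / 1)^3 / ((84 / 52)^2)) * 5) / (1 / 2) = 8976059 / 10829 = 828.89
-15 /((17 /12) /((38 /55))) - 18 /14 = -11259 /1309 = -8.60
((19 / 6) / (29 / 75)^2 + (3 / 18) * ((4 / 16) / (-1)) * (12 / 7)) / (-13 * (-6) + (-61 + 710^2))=124267 / 2967736779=0.00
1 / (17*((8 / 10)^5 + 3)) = 3125 / 176783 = 0.02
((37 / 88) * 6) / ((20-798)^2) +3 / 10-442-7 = -59750004221 / 133162480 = -448.70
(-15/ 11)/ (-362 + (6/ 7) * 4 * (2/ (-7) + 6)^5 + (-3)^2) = -1764735/ 26576768933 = -0.00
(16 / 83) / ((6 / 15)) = 40 / 83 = 0.48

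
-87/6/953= -29/1906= -0.02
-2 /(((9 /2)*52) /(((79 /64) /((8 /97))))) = -7663 /59904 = -0.13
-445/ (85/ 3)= -267/ 17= -15.71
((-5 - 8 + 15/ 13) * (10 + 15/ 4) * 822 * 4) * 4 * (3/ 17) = -83548080/ 221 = -378045.61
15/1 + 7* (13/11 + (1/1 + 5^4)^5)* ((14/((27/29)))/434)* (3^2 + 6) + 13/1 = 1073322895210782167/3069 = 349730496973210.22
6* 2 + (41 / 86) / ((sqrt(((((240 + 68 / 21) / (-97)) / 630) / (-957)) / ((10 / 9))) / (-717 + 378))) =12 -1459395* sqrt(39514211) / 109822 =-83521.40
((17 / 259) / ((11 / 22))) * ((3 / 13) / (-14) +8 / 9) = 24293 / 212121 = 0.11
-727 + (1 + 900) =174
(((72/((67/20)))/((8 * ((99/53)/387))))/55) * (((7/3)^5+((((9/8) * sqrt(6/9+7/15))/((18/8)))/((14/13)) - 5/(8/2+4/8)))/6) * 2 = 29627 * sqrt(255)/283745+150751292/656667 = 231.24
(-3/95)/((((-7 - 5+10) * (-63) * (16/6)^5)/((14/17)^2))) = -567/449822720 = -0.00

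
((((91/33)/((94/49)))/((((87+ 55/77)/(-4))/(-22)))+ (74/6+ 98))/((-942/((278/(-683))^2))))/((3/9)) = -186966418850/3170286766851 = -0.06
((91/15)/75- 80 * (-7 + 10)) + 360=135091/1125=120.08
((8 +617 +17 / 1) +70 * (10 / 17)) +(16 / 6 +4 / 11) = 384962 / 561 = 686.21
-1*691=-691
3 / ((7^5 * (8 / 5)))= 15 / 134456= 0.00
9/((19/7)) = 3.32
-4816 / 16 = -301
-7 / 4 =-1.75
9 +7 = 16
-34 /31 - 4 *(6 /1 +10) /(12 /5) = -2582 /93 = -27.76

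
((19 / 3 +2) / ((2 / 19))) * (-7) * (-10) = 16625 / 3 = 5541.67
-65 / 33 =-1.97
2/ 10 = 1/ 5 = 0.20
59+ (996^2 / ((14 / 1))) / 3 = 165749 / 7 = 23678.43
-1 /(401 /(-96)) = 96 /401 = 0.24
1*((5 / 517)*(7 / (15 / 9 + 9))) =105 / 16544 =0.01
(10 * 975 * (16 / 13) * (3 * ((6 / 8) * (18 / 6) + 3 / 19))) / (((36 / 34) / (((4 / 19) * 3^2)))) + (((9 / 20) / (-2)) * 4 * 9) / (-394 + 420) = 14559450759 / 93860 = 155118.80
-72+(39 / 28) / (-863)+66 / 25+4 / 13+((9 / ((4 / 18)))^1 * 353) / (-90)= -447449467 / 1963325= -227.90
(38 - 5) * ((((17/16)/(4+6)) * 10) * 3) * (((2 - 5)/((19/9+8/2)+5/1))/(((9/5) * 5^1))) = -5049/1600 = -3.16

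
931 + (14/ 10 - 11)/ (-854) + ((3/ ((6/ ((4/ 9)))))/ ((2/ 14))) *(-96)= 5006647/ 6405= 781.68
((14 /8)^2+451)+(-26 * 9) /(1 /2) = -223 /16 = -13.94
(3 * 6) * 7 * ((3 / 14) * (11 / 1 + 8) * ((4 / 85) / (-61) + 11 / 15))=375.80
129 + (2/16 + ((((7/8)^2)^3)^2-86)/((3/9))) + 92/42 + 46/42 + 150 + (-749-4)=-727.99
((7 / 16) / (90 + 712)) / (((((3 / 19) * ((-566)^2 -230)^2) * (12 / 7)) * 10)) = 931 / 473411439432299520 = 0.00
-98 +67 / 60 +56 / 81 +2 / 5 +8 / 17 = -2625151 / 27540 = -95.32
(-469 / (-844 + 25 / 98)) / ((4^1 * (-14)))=-3283 / 330748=-0.01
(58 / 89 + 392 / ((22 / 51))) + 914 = 1785088 / 979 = 1823.38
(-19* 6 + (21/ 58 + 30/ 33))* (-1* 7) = 503447/ 638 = 789.10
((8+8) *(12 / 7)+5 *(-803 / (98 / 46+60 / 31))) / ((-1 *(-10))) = -19482257 / 202930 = -96.00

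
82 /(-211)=-82 /211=-0.39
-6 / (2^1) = -3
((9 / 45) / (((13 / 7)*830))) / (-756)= -1 / 5826600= -0.00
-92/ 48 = -23/ 12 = -1.92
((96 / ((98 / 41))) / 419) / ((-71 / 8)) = -15744 / 1457701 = -0.01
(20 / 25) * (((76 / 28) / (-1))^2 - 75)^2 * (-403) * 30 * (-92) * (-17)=-166133817552768 / 2401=-69193593316.44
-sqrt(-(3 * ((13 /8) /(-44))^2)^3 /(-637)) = -507 * sqrt(39) /305299456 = -0.00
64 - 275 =-211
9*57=513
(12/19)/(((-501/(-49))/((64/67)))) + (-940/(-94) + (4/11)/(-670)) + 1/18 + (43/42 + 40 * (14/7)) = 67134658852/736627815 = 91.14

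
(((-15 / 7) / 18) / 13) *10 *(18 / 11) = -150 / 1001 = -0.15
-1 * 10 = -10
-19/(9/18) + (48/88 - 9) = -511/11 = -46.45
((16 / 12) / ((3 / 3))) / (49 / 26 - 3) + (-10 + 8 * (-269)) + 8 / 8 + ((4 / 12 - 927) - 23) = -90244 / 29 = -3111.86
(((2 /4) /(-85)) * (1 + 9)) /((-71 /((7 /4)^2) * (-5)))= -49 /96560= -0.00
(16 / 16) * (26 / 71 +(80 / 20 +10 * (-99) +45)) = -940.63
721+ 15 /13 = 9388 /13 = 722.15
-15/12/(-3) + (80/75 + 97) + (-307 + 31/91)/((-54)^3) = 294003677/2985255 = 98.49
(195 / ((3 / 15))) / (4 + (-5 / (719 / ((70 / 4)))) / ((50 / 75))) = 2804100 / 10979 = 255.41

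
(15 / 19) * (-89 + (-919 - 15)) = -15345 / 19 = -807.63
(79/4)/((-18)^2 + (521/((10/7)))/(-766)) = 0.06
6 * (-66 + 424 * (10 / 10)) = 2148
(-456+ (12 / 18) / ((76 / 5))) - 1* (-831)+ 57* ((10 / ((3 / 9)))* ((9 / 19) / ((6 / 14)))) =258215 / 114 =2265.04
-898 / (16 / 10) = -2245 / 4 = -561.25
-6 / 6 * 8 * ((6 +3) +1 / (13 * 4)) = -938 / 13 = -72.15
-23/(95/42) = -10.17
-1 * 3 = -3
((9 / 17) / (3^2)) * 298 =298 / 17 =17.53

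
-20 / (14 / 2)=-2.86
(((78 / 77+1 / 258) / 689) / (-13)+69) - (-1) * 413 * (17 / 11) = 125851920559 / 177939762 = 707.27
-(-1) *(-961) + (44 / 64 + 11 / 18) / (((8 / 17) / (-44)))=-311737 / 288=-1082.42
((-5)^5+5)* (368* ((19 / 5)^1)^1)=-4363008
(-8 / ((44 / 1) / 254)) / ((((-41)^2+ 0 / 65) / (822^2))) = -343247472 / 18491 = -18562.95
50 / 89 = 0.56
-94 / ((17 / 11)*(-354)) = 517 / 3009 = 0.17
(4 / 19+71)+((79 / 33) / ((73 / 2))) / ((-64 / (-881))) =105622445 / 1464672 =72.11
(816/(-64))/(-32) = 51/128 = 0.40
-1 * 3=-3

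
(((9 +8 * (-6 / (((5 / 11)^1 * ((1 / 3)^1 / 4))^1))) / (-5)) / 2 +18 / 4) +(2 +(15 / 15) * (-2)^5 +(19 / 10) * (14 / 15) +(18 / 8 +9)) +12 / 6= 34603 / 300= 115.34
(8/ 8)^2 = 1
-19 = -19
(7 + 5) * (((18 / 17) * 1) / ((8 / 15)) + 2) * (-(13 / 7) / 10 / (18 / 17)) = -3523 / 420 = -8.39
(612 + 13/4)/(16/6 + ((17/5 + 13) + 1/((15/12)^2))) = 184575/5912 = 31.22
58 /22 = 29 /11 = 2.64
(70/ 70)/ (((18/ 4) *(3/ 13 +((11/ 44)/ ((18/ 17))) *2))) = 104/ 329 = 0.32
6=6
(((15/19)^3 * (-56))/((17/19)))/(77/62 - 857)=11718000/325610809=0.04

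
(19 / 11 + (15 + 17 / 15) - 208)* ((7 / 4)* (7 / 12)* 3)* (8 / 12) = -1537277 / 3960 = -388.20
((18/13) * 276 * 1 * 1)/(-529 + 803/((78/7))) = -29808/35641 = -0.84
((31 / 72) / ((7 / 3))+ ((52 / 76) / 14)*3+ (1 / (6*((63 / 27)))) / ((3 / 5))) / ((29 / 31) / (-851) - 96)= -12636499 / 2694691720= -0.00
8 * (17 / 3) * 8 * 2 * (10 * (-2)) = -43520 / 3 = -14506.67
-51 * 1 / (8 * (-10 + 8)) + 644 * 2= 20659 / 16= 1291.19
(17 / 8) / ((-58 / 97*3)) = -1649 / 1392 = -1.18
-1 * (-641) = 641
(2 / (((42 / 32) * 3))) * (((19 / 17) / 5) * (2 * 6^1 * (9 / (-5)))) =-7296 / 2975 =-2.45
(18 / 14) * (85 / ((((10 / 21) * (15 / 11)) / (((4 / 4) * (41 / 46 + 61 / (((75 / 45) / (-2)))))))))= -27989973 / 2300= -12169.55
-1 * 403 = -403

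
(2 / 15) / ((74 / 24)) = 8 / 185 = 0.04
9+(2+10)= 21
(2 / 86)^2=1 / 1849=0.00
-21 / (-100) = 21 / 100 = 0.21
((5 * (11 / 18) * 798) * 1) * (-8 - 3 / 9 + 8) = -7315 / 9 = -812.78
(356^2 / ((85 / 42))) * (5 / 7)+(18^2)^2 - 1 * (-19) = 2545331 / 17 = 149725.35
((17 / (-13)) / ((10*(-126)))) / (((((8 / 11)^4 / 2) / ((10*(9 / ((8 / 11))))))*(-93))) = -2737867 / 277315584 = -0.01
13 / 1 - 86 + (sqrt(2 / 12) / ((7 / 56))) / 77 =-73 + 4 * sqrt(6) / 231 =-72.96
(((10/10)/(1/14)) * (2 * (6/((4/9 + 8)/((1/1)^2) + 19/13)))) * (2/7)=5616/1159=4.85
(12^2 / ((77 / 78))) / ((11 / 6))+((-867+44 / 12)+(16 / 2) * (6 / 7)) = -1974130 / 2541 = -776.91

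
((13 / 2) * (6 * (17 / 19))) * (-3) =-1989 / 19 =-104.68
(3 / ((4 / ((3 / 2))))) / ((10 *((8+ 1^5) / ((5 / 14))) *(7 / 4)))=0.00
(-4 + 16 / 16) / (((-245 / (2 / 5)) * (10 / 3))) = 9 / 6125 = 0.00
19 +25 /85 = 328 /17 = 19.29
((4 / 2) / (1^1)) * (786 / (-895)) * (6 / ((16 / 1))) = -1179 / 1790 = -0.66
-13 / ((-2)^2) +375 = 1487 / 4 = 371.75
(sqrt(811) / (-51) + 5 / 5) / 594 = 1 / 594 - sqrt(811) / 30294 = 0.00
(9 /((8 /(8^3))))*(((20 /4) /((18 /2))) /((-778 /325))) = -52000 /389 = -133.68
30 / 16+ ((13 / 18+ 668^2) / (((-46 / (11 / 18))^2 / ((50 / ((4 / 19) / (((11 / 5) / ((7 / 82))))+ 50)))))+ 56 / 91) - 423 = -2349515531203699 / 6874603062912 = -341.77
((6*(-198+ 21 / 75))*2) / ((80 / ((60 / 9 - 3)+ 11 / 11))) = -34601 / 250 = -138.40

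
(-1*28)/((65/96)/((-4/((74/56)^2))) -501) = 8429568/150918041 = 0.06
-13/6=-2.17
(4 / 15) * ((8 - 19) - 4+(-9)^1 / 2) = -26 / 5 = -5.20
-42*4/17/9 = -56/51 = -1.10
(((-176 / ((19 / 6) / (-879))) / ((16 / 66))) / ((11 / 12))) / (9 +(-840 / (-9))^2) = 37593072 / 1491139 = 25.21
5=5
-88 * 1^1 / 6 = -44 / 3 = -14.67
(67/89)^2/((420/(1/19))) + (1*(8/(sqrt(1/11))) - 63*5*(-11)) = 8*sqrt(11) + 219021199189/63209580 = 3491.53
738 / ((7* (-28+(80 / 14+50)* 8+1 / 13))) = 3198 / 12673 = 0.25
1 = 1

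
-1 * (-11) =11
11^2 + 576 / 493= 60229 / 493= 122.17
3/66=1/22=0.05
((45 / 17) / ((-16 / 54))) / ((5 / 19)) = -4617 / 136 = -33.95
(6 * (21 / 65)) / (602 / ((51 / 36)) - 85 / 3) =6426 / 1314755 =0.00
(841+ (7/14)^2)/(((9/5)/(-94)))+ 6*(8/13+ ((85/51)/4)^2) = -41115869/936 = -43927.21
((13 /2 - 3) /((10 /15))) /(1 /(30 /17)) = 315 /34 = 9.26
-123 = -123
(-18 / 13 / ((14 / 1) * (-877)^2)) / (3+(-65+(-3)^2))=9 / 3709509167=0.00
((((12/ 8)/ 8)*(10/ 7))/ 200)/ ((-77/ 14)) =-3/ 12320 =-0.00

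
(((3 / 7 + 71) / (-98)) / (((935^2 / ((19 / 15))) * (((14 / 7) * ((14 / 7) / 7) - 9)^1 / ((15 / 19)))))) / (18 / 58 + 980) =290 / 2874040529591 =0.00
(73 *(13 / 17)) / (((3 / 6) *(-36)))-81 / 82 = -25651 / 6273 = -4.09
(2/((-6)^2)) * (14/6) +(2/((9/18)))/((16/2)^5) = 28699/221184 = 0.13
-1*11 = -11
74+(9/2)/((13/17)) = 2077/26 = 79.88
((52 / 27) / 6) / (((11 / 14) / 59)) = 21476 / 891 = 24.10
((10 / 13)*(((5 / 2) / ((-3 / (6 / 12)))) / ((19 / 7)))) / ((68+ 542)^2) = -7 / 22058088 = -0.00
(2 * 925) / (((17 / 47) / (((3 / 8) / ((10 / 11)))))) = 286935 / 136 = 2109.82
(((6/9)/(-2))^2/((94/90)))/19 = 5/893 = 0.01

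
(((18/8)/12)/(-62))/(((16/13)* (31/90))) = -1755/246016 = -0.01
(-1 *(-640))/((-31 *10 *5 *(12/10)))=-32/93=-0.34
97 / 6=16.17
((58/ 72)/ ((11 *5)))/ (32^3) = 0.00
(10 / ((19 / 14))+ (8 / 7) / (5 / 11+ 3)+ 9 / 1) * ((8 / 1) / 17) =17768 / 2261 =7.86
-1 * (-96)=96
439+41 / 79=34722 / 79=439.52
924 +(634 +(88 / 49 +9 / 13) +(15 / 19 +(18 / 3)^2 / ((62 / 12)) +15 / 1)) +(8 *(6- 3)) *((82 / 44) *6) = 7641818413 / 4127123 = 1851.61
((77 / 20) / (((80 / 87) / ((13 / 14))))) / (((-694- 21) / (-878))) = 38193 / 8000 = 4.77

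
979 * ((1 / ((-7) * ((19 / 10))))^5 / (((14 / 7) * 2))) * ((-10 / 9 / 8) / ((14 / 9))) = 15296875 / 291310571251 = 0.00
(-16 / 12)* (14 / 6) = -28 / 9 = -3.11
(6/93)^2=4/961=0.00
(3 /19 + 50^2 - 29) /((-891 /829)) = -38923208 /16929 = -2299.20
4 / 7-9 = -59 / 7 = -8.43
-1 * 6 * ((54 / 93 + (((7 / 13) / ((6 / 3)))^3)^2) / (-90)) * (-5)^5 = -3477581929375 / 28729167168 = -121.05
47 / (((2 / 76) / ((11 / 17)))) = 19646 / 17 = 1155.65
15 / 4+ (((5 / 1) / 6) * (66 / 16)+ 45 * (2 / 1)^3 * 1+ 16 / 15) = 88381 / 240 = 368.25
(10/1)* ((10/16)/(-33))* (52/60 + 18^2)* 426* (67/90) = -2107351/108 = -19512.51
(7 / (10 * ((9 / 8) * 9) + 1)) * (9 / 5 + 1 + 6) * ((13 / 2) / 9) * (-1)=-8008 / 18405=-0.44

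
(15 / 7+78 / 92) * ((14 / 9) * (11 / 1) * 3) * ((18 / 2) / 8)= 31779 / 184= 172.71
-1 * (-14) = 14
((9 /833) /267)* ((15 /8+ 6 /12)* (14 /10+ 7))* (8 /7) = 342 /370685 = 0.00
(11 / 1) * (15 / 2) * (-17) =-2805 / 2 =-1402.50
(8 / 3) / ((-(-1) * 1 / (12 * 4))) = 128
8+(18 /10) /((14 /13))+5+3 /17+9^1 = 28379 /1190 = 23.85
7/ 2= 3.50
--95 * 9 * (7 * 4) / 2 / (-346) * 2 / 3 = -3990 / 173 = -23.06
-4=-4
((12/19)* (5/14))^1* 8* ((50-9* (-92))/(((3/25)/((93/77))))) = 163308000/10241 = 15946.49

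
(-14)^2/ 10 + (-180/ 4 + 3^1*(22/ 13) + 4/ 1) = -1061/ 65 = -16.32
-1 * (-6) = 6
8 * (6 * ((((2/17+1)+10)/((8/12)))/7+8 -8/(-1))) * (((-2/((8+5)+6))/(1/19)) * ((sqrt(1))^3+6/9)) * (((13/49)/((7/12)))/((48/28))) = -650000/833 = -780.31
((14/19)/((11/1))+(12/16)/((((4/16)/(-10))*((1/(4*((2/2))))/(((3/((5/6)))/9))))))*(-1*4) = 40072/209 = 191.73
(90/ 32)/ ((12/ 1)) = 15/ 64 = 0.23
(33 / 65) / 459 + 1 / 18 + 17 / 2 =8.56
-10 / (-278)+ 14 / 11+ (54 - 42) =20349 / 1529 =13.31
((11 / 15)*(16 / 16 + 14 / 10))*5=44 / 5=8.80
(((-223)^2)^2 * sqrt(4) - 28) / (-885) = -4945946854 / 885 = -5588640.51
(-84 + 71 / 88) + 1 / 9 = -65801 / 792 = -83.08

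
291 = 291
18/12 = 3/2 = 1.50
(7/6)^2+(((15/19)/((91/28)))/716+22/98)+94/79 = 17102750267/6161346828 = 2.78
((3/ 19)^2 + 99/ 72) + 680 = 681.40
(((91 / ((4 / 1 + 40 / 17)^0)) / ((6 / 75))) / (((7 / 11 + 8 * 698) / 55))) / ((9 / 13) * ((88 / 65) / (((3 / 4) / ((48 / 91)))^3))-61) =-876430860930625 / 4746797837598714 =-0.18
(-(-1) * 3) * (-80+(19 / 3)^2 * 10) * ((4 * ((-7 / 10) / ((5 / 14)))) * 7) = -793016 / 15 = -52867.73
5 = 5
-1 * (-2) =2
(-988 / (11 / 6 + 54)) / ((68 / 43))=-63726 / 5695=-11.19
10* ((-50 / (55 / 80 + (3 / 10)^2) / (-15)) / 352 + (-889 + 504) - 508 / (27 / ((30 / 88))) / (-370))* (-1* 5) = 21927784075 / 1139193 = 19248.52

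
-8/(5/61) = -488/5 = -97.60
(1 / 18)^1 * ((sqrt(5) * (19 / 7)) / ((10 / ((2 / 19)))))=sqrt(5) / 630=0.00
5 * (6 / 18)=5 / 3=1.67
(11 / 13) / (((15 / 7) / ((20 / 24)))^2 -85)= -539 / 49933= -0.01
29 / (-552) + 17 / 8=2.07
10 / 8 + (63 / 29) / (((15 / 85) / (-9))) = -12707 / 116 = -109.54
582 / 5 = 116.40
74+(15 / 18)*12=84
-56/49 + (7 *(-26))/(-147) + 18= 380/21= 18.10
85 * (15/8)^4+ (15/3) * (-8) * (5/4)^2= 4047125/4096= 988.07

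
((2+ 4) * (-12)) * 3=-216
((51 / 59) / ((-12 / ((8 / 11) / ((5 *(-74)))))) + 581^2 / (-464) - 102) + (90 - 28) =-42757659977 / 55710160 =-767.50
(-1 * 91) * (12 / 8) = -273 / 2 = -136.50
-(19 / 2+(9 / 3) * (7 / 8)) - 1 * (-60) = 383 / 8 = 47.88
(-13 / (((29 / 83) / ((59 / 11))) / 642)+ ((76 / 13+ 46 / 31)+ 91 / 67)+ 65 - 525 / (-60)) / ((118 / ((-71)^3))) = 1578860779375655797 / 4065486568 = 388357150.61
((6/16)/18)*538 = 11.21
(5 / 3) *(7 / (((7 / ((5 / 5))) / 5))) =25 / 3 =8.33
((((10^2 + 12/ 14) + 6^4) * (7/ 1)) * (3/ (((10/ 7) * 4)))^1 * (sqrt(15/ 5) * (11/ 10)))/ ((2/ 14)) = 7905513 * sqrt(3)/ 200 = 68463.75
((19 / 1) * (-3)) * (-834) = 47538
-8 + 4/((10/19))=-2/5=-0.40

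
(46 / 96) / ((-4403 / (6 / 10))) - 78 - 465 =-191266343 / 352240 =-543.00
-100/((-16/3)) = 75/4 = 18.75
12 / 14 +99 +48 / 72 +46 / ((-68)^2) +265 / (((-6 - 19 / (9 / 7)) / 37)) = -198335455 / 534072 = -371.36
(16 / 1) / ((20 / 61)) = 244 / 5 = 48.80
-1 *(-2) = 2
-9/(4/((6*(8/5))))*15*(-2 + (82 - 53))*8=-69984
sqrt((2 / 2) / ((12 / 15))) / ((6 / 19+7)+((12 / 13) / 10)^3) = 5217875 * sqrt(5) / 76353958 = 0.15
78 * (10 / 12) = 65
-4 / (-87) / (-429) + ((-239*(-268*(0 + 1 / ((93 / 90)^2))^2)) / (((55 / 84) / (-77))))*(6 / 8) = -170790159375526084 / 34468574283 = -4954952.82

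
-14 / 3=-4.67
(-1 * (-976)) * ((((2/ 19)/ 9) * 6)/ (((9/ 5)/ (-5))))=-97600/ 513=-190.25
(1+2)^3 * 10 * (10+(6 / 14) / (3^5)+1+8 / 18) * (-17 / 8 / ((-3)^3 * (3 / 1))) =275825 / 3402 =81.08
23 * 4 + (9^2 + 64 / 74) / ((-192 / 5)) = 638423 / 7104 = 89.87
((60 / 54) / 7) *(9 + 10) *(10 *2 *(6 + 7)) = 49400 / 63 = 784.13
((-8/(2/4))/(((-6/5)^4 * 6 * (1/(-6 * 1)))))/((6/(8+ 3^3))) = 21875/486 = 45.01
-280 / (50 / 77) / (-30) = 14.37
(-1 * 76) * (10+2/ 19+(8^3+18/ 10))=-199084/ 5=-39816.80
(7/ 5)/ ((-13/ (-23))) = 161/ 65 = 2.48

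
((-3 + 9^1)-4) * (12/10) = 12/5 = 2.40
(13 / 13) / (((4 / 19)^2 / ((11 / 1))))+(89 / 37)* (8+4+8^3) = 893103 / 592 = 1508.62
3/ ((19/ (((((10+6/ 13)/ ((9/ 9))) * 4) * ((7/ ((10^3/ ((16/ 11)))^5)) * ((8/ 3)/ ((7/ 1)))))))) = 139264/ 1213976959228515625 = 0.00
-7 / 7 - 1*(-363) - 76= 286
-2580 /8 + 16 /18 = -5789 /18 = -321.61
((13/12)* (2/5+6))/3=104/45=2.31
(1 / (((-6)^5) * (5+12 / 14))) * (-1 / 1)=7 / 318816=0.00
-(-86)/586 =43/293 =0.15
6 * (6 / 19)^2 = 216 / 361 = 0.60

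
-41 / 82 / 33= -1 / 66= -0.02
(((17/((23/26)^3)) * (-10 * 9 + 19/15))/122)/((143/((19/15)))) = -26420108/166992075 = -0.16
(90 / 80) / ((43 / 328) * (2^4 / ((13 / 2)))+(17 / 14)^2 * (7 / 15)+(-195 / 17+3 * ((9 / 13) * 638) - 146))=8562645 / 8894625458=0.00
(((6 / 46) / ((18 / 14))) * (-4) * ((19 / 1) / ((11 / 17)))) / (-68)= 133 / 759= 0.18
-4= -4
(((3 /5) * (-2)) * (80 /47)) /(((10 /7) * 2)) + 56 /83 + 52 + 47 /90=3685183 /70218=52.48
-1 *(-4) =4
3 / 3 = 1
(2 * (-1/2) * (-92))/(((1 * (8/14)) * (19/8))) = 67.79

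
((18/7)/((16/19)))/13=171/728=0.23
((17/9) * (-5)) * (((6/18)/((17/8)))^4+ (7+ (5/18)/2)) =-67.43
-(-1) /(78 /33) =11 /26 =0.42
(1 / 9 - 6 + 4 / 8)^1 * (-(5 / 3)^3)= 12125 / 486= 24.95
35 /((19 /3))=105 /19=5.53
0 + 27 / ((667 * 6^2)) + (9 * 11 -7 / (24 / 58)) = 164251 / 2001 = 82.08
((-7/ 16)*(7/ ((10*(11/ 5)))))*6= -0.84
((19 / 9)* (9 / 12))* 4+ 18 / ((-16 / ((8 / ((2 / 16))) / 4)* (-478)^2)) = 2170571 / 342726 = 6.33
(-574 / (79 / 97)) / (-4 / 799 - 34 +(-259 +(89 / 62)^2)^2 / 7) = -4601455262674144 / 61352641188792265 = -0.08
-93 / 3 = -31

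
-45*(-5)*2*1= 450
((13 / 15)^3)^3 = 10604499373 / 38443359375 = 0.28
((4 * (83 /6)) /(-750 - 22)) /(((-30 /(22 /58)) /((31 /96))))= 28303 /96716160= 0.00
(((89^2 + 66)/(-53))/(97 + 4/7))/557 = -55909/20162843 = -0.00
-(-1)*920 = 920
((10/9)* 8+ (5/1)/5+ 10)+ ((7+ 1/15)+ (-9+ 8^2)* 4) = 11113/45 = 246.96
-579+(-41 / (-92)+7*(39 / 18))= -155495 / 276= -563.39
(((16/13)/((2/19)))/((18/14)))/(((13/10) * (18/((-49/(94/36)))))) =-521360/71487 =-7.29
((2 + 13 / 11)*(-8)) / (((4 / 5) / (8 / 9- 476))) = 1496600 / 99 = 15117.17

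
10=10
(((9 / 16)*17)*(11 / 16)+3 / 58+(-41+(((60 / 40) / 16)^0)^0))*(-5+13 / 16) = 16600523 / 118784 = 139.75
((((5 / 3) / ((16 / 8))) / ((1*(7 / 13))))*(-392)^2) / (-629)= -713440 / 1887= -378.08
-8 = -8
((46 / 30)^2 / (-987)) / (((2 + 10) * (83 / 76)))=-10051 / 55296675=-0.00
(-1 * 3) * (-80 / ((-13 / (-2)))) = 480 / 13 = 36.92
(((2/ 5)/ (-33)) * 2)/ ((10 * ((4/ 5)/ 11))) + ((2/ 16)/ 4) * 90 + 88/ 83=76481/ 19920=3.84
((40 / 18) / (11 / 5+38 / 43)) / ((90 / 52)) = 1720 / 4131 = 0.42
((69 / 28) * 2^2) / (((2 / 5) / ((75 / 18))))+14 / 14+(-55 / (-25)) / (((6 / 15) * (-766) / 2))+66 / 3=125.66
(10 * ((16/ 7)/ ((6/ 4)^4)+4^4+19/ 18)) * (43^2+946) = 4080881675/ 567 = 7197322.18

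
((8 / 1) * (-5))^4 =2560000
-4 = -4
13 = 13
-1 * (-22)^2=-484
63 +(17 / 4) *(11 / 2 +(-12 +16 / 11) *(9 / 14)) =35459 / 616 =57.56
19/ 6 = 3.17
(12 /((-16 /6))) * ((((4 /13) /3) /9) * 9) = -6 /13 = -0.46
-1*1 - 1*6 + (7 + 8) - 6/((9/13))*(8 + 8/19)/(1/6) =-8168/19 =-429.89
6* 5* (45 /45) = 30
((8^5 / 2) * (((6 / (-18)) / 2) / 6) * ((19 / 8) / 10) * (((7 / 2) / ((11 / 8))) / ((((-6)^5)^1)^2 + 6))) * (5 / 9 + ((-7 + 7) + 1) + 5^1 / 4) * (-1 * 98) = 24071936 / 19241202915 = 0.00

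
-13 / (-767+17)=13 / 750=0.02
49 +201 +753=1003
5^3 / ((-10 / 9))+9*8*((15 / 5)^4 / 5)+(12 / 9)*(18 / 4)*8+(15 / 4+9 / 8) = 44271 / 40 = 1106.78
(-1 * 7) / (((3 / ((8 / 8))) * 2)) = -7 / 6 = -1.17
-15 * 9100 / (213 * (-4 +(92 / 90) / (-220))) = 225225000 / 1407433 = 160.03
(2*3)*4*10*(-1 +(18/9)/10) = -192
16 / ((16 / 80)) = 80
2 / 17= 0.12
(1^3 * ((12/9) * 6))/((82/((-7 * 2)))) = -56/41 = -1.37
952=952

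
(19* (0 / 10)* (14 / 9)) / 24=0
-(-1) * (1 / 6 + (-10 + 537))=3163 / 6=527.17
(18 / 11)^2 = 324 / 121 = 2.68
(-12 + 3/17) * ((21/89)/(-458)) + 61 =42274415/692954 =61.01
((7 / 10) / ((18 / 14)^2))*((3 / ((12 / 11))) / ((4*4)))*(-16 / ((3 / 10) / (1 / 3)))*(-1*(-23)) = -29.76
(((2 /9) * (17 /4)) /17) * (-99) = -11 /2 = -5.50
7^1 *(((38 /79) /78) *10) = 1330 /3081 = 0.43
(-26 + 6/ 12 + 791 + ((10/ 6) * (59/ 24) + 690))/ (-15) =-97.31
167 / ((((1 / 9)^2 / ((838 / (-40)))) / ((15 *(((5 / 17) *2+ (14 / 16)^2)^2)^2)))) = -80047496731104103599 / 5604999430144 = -14281446.01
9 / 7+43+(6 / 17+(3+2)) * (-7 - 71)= -44416 / 119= -373.24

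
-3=-3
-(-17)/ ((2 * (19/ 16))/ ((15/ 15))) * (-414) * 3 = -8890.11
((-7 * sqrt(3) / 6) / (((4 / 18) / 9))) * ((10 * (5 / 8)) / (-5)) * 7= 6615 * sqrt(3) / 16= 716.09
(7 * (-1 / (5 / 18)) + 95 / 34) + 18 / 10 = -3503 / 170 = -20.61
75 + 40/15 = 233/3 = 77.67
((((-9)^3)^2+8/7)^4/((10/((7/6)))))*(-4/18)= -38304175454320423564290125/18522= -2068036683636779157989.96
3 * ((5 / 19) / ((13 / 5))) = 0.30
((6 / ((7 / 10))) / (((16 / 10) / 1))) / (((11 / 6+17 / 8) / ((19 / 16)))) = 1.61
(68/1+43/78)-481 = -412.45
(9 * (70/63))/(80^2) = 1/640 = 0.00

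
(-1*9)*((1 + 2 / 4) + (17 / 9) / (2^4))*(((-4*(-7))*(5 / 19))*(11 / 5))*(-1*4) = 17941 / 19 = 944.26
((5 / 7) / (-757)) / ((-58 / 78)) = 195 / 153671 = 0.00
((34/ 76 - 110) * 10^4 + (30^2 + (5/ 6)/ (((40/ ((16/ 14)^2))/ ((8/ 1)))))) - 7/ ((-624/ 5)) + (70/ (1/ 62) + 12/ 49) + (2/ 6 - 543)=-633710251063/ 580944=-1090828.46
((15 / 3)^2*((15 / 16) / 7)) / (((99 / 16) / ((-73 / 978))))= -9125 / 225918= -0.04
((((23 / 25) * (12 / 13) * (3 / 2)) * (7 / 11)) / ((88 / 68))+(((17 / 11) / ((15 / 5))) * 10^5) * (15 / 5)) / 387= 6077524633 / 15218775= 399.34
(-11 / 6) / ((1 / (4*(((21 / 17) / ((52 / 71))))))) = -5467 / 442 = -12.37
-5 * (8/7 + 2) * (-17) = 1870/7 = 267.14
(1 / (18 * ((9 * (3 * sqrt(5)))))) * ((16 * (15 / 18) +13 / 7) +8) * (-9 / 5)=-487 * sqrt(5) / 28350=-0.04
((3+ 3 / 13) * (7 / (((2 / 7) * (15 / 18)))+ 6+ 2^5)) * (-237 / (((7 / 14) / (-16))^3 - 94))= 36640063488 / 66737515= 549.02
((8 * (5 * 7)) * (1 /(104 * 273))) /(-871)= -5 /441597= -0.00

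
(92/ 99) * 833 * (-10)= -766360/ 99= -7741.01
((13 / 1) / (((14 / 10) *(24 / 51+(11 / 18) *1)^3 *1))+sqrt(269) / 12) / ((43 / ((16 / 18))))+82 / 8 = 2 *sqrt(269) / 1161+454164489551 / 43662687964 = 10.43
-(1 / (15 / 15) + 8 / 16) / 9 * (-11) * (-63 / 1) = -231 / 2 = -115.50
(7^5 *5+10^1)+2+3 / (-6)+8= 168109 / 2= 84054.50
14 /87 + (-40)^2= 139214 /87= 1600.16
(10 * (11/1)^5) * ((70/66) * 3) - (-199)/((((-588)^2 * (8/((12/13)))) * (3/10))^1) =23032272464195/4494672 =5124350.00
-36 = -36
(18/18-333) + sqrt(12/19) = -332 + 2* sqrt(57)/19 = -331.21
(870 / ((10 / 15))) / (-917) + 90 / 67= -4905 / 61439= -0.08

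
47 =47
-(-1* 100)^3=1000000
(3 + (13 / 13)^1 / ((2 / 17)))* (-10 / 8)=-115 / 8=-14.38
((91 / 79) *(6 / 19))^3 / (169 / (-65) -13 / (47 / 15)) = -1471202460 / 206287024561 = -0.01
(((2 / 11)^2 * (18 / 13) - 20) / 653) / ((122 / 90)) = -1412460 / 62657309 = -0.02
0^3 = 0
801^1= 801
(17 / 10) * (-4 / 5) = -34 / 25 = -1.36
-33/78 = -11/26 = -0.42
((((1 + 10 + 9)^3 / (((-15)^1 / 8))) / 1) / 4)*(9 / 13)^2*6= -518400 / 169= -3067.46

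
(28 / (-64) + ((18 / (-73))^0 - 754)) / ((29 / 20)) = -60275 / 116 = -519.61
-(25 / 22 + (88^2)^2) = -1319329817 / 22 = -59969537.14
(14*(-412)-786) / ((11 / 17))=-111418 / 11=-10128.91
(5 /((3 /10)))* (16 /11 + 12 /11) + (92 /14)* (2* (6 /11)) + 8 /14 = 11588 /231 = 50.16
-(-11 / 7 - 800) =5611 / 7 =801.57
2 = 2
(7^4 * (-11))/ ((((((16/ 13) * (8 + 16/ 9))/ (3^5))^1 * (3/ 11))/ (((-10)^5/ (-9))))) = -86908696875/ 4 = -21727174218.75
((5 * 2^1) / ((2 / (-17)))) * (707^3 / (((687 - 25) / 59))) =-1772267113645 / 662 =-2677140655.05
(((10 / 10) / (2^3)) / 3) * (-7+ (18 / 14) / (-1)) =-29 / 84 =-0.35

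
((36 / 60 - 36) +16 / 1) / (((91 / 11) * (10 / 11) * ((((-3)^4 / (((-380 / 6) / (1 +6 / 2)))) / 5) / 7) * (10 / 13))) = 223003 / 9720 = 22.94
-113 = -113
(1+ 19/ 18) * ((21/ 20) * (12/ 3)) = 259/ 30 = 8.63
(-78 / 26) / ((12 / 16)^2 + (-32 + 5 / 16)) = 8 / 83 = 0.10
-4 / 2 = -2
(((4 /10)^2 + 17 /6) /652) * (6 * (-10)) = -449 /1630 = -0.28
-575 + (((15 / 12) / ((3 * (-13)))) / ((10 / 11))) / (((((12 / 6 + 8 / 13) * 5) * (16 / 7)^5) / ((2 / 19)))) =-23369613496877 / 40642805760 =-575.00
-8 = -8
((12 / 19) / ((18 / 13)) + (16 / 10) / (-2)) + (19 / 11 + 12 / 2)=23147 / 3135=7.38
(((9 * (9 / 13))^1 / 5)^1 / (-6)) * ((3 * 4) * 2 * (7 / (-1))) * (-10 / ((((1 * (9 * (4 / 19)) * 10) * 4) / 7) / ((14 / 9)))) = -6517 / 130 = -50.13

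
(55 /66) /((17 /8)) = 20 /51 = 0.39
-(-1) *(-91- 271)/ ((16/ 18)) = -1629/ 4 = -407.25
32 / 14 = 16 / 7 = 2.29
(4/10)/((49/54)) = 108/245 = 0.44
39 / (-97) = -39 / 97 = -0.40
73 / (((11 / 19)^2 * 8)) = 27.22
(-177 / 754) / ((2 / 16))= -708 / 377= -1.88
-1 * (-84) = 84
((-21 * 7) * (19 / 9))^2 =866761 / 9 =96306.78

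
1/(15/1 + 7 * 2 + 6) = 1/35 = 0.03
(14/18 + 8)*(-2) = -158/9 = -17.56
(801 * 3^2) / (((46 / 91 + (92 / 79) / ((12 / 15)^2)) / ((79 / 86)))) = 909825462 / 319447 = 2848.13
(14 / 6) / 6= 7 / 18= 0.39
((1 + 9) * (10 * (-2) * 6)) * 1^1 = -1200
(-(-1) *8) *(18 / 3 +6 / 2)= 72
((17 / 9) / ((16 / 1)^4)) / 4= 17 / 2359296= 0.00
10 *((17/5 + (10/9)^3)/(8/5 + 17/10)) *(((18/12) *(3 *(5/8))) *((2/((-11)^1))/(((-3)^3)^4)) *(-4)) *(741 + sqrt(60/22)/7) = 869650 *sqrt(330)/1203198898671 + 214803550/5208653241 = 0.04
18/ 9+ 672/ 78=138/ 13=10.62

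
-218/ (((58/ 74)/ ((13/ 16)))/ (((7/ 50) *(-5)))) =367003/ 2320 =158.19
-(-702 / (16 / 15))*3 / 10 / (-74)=-2.67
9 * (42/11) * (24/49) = 16.83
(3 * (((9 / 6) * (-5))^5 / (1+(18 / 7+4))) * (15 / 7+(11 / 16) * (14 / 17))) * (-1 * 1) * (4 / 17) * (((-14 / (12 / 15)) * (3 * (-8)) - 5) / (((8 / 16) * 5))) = 487648603125 / 490144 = 994908.85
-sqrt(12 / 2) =-sqrt(6) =-2.45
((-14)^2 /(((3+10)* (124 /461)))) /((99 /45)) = 112945 /4433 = 25.48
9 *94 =846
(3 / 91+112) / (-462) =-10195 / 42042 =-0.24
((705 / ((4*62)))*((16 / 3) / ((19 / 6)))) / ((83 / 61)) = 172020 / 48887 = 3.52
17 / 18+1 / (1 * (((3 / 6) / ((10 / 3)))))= 137 / 18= 7.61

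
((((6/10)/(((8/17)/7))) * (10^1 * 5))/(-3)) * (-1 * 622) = 185045/2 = 92522.50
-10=-10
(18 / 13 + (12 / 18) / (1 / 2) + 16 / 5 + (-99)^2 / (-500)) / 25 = -266839 / 487500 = -0.55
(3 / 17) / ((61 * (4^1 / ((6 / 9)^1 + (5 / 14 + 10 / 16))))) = 277 / 232288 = 0.00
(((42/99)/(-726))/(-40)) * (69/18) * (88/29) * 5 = 161/189486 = 0.00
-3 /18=-0.17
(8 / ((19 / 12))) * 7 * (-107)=-71904 / 19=-3784.42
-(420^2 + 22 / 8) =-705611 / 4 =-176402.75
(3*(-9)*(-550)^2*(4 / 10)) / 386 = -1633500 / 193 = -8463.73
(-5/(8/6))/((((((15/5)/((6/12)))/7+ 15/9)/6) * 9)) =-0.99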